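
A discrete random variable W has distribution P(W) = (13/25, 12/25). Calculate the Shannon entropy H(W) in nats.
0.6923 nats

Shannon entropy is H(X) = -Σ p(x) log p(x).

For P = (13/25, 12/25):
H = -13/25 × log_e(13/25) -12/25 × log_e(12/25)
H = 0.6923 nats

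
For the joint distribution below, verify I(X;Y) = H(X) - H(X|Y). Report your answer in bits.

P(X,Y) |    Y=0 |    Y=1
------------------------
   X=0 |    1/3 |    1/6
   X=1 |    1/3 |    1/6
I(X;Y) = 0.0000 bits

Mutual information has multiple equivalent forms:
- I(X;Y) = H(X) - H(X|Y)
- I(X;Y) = H(Y) - H(Y|X)
- I(X;Y) = H(X) + H(Y) - H(X,Y)

Computing all quantities:
H(X) = 1.0000, H(Y) = 0.9183, H(X,Y) = 1.9183
H(X|Y) = 1.0000, H(Y|X) = 0.9183

Verification:
H(X) - H(X|Y) = 1.0000 - 1.0000 = 0.0000
H(Y) - H(Y|X) = 0.9183 - 0.9183 = 0.0000
H(X) + H(Y) - H(X,Y) = 1.0000 + 0.9183 - 1.9183 = 0.0000

All forms give I(X;Y) = 0.0000 bits. ✓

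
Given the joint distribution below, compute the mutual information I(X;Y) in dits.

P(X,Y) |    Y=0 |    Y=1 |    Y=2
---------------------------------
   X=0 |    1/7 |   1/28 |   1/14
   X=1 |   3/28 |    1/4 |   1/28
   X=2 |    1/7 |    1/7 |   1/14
0.0366 dits

Mutual information: I(X;Y) = H(X) + H(Y) - H(X,Y)

Marginals:
P(X) = (1/4, 11/28, 5/14), H(X) = 0.4696 dits
P(Y) = (11/28, 3/7, 5/28), H(Y) = 0.4507 dits

Joint entropy: H(X,Y) = 0.8837 dits

I(X;Y) = 0.4696 + 0.4507 - 0.8837 = 0.0366 dits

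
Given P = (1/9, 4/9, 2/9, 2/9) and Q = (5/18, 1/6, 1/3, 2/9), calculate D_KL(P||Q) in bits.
0.3520 bits

KL divergence: D_KL(P||Q) = Σ p(x) log(p(x)/q(x))

Computing term by term:
  x=0: 1/9 × log_2[(1/9)/(5/18)] = 1/9 × -1.3219 = -0.1469
  x=1: 4/9 × log_2[(4/9)/(1/6)] = 4/9 × 1.4150 = 0.6289
  x=2: 2/9 × log_2[(2/9)/(1/3)] = 2/9 × -0.5850 = -0.1300
  x=3: 2/9 × log_2[(2/9)/(2/9)] = 2/9 × 0.0000 = 0.0000

D_KL(P||Q) = 0.3520 bits

Note: KL divergence is always non-negative and equals 0 iff P = Q.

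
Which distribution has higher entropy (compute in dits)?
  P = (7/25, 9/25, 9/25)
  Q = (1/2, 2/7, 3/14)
P

Computing entropies in dits:
H(P) = 0.4743
H(Q) = 0.4493

Distribution P has higher entropy.

Intuition: The distribution closer to uniform (more spread out) has higher entropy.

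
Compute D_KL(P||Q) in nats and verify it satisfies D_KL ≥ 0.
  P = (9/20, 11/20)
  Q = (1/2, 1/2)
0.0050 nats

KL divergence satisfies the Gibbs inequality: D_KL(P||Q) ≥ 0 for all distributions P, Q.

D_KL(P||Q) = Σ p(x) log(p(x)/q(x))
Term by term:
  x=0: 9/20 × log_e[(9/20)/(1/2)] = -0.0474
  x=1: 11/20 × log_e[(11/20)/(1/2)] = 0.0524
D_KL(P||Q) = 0.0050 nats

D_KL(P||Q) = 0.0050 ≥ 0 ✓

This non-negativity is a fundamental property: relative entropy cannot be negative because it measures how different Q is from P.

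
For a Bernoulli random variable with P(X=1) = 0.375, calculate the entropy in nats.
0.6616 nats

The binary entropy function is:
H(p) = -p log(p) - (1-p) log(1-p)

H(0.375) = -0.375 × log_e(0.375) - 0.625 × log_e(0.625)
H(0.375) = 0.6616 nats

Note: Binary entropy is maximized at p=0.5 (H=1 bit) and minimized at p=0 or p=1 (H=0).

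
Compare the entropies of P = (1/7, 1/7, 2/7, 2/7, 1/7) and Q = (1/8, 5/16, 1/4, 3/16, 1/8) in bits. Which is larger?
P

Computing entropies in bits:
H(P) = 2.2359
H(Q) = 2.2272

Distribution P has higher entropy.

Intuition: The distribution closer to uniform (more spread out) has higher entropy.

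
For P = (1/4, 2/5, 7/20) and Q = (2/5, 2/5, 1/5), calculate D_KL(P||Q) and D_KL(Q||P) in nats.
D_KL(P||Q) = 0.0784, D_KL(Q||P) = 0.0761

KL divergence is not symmetric: D_KL(P||Q) ≠ D_KL(Q||P) in general.

D_KL(P||Q) = 0.0784 nats
D_KL(Q||P) = 0.0761 nats

No, they are not equal!

This asymmetry is why KL divergence is not a true distance metric.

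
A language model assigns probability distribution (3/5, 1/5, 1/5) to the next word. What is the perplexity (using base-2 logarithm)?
2.5864

Perplexity is 2^H (or exp(H) for natural log).

First, H = -Σ p log p = 1.3710 bits
Perplexity = 2^1.3710 = 2.5864

Interpretation: The model's uncertainty is equivalent to choosing uniformly among 2.6 options.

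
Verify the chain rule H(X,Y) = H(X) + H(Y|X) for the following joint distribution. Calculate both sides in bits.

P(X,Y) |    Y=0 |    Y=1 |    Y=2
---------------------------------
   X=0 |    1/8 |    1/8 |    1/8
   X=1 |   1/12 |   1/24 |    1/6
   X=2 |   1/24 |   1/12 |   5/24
H(X,Y) = 3.0069, H(X) = 1.5774, H(Y|X) = 1.4294 (all in bits)

Chain rule: H(X,Y) = H(X) + H(Y|X)

Left side — joint entropy directly:
H(X,Y) = -Σ p(x,y) log p(x,y) = 3.0069 bits

Right side — compute H(Y|X) from the conditional distributions:
P(X) = (3/8, 7/24, 1/3), so H(X) = 1.5774 bits
H(Y|X) = Σ_x P(X=x) · H(Y|X=x):
  P(Y|X=0) = (1/3, 1/3, 1/3), H(Y|X=0) = 1.5850, weight P(X=0) = 3/8
  P(Y|X=1) = (2/7, 1/7, 4/7), H(Y|X=1) = 1.3788, weight P(X=1) = 7/24
  P(Y|X=2) = (1/8, 1/4, 5/8), H(Y|X=2) = 1.2988, weight P(X=2) = 1/3
H(Y|X) = 1.4294 bits

H(X) + H(Y|X) = 1.5774 + 1.4294 = 3.0069 bits

Both sides equal 3.0069 bits. ✓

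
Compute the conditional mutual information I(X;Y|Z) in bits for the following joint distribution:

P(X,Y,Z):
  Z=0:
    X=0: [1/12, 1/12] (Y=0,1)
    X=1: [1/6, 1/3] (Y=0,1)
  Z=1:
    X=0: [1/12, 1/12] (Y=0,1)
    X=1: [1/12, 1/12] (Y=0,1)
0.0105 bits

Conditional mutual information: I(X;Y|Z) = H(X|Z) + H(Y|Z) - H(X,Y|Z)

H(Z) = 0.9183
H(X,Z) = 1.7925 → H(X|Z) = 0.8742
H(Y,Z) = 1.8879 → H(Y|Z) = 0.9696
H(X,Y,Z) = 2.7516 → H(X,Y|Z) = 1.8333

I(X;Y|Z) = 0.8742 + 0.9696 - 1.8333 = 0.0105 bits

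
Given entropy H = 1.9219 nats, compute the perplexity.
6.8339

Perplexity is e^H (or exp(H) for natural log).

H = 1.9219 nats
Perplexity = e^1.9219 = 6.8339

Interpretation: The model's uncertainty is equivalent to choosing uniformly among 6.8 options.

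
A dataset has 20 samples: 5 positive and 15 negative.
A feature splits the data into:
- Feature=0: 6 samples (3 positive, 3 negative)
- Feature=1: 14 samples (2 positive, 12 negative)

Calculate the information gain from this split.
0.0971 bits

Information Gain = H(Y) - H(Y|Feature)

Before split:
P(positive) = 5/20 = 0.2500
H(Y) = 0.8113 bits

After split:
Feature=0: H = 1.0000 bits (weight = 6/20)
Feature=1: H = 0.5917 bits (weight = 14/20)
H(Y|Feature) = (6/20)×1.0000 + (14/20)×0.5917 = 0.7142 bits

Information Gain = 0.8113 - 0.7142 = 0.0971 bits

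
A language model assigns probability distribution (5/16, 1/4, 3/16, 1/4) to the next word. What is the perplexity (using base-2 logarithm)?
3.9373

Perplexity is 2^H (or exp(H) for natural log).

First, H = -Σ p log p = 1.9772 bits
Perplexity = 2^1.9772 = 3.9373

Interpretation: The model's uncertainty is equivalent to choosing uniformly among 3.9 options.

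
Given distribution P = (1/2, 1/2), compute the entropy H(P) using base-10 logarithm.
0.3010 dits

Shannon entropy is H(X) = -Σ p(x) log p(x).

For P = (1/2, 1/2):
H = -1/2 × log_10(1/2) -1/2 × log_10(1/2)
H = 0.3010 dits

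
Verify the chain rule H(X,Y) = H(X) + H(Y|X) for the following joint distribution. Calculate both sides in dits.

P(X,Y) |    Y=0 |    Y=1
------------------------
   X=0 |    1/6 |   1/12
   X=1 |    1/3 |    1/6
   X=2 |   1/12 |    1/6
H(X,Y) = 0.7280, H(X) = 0.4515, H(Y|X) = 0.2764 (all in dits)

Chain rule: H(X,Y) = H(X) + H(Y|X)

Left side — joint entropy directly:
H(X,Y) = -Σ p(x,y) log p(x,y) = 0.7280 dits

Right side — compute H(Y|X) from the conditional distributions:
P(X) = (1/4, 1/2, 1/4), so H(X) = 0.4515 dits
H(Y|X) = Σ_x P(X=x) · H(Y|X=x):
  P(Y|X=0) = (2/3, 1/3), H(Y|X=0) = 0.2764, weight P(X=0) = 1/4
  P(Y|X=1) = (2/3, 1/3), H(Y|X=1) = 0.2764, weight P(X=1) = 1/2
  P(Y|X=2) = (1/3, 2/3), H(Y|X=2) = 0.2764, weight P(X=2) = 1/4
H(Y|X) = 0.2764 dits

H(X) + H(Y|X) = 0.4515 + 0.2764 = 0.7280 dits

Both sides equal 0.7280 dits. ✓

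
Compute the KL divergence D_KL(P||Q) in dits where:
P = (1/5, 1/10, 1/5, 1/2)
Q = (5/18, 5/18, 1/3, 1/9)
0.2093 dits

KL divergence: D_KL(P||Q) = Σ p(x) log(p(x)/q(x))

Computing term by term:
  x=0: 1/5 × log_10[(1/5)/(5/18)] = 1/5 × -0.1427 = -0.0285
  x=1: 1/10 × log_10[(1/10)/(5/18)] = 1/10 × -0.4437 = -0.0444
  x=2: 1/5 × log_10[(1/5)/(1/3)] = 1/5 × -0.2218 = -0.0444
  x=3: 1/2 × log_10[(1/2)/(1/9)] = 1/2 × 0.6532 = 0.3266

D_KL(P||Q) = 0.2093 dits

Note: KL divergence is always non-negative and equals 0 iff P = Q.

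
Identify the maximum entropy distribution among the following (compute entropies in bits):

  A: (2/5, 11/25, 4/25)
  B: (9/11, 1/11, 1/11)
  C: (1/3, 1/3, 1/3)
C

For a discrete distribution over n outcomes, entropy is maximized by the uniform distribution.

Computing entropies:
H(A) = 1.4729 bits
H(B) = 0.8659 bits
H(C) = 1.5850 bits

The uniform distribution (where all probabilities equal 1/3) achieves the maximum entropy of log_2(3) = 1.5850 bits.

Distribution C has the highest entropy.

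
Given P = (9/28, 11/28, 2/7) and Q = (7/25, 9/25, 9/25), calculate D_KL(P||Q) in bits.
0.0182 bits

KL divergence: D_KL(P||Q) = Σ p(x) log(p(x)/q(x))

Computing term by term:
  x=0: 9/28 × log_2[(9/28)/(7/25)] = 9/28 × 0.1991 = 0.0640
  x=1: 11/28 × log_2[(11/28)/(9/25)] = 11/28 × 0.1260 = 0.0495
  x=2: 2/7 × log_2[(2/7)/(9/25)] = 2/7 × -0.3334 = -0.0953

D_KL(P||Q) = 0.0182 bits

Note: KL divergence is always non-negative and equals 0 iff P = Q.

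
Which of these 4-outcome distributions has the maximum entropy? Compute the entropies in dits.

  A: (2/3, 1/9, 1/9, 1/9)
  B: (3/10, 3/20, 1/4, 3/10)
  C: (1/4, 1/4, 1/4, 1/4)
C

For a discrete distribution over n outcomes, entropy is maximized by the uniform distribution.

Computing entropies:
H(A) = 0.4355 dits
H(B) = 0.5878 dits
H(C) = 0.6021 dits

The uniform distribution (where all probabilities equal 1/4) achieves the maximum entropy of log_10(4) = 0.6021 dits.

Distribution C has the highest entropy.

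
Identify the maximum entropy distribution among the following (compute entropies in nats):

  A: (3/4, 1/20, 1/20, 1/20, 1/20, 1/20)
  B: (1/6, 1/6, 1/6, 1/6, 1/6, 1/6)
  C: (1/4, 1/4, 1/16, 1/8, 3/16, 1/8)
B

For a discrete distribution over n outcomes, entropy is maximized by the uniform distribution.

Computing entropies:
H(A) = 0.9647 nats
H(B) = 1.7918 nats
H(C) = 1.7002 nats

The uniform distribution (where all probabilities equal 1/6) achieves the maximum entropy of log_e(6) = 1.7918 nats.

Distribution B has the highest entropy.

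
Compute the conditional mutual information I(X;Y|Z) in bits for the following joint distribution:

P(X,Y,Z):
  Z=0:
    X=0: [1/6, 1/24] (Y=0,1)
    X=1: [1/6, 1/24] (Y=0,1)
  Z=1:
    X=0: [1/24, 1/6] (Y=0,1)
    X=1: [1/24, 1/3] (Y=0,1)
0.0060 bits

Conditional mutual information: I(X;Y|Z) = H(X|Z) + H(Y|Z) - H(X,Y|Z)

H(Z) = 0.9799
H(X,Z) = 1.9450 → H(X|Z) = 0.9652
H(Y,Z) = 1.6258 → H(Y|Z) = 0.6459
H(X,Y,Z) = 2.5850 → H(X,Y|Z) = 1.6051

I(X;Y|Z) = 0.9652 + 0.6459 - 1.6051 = 0.0060 bits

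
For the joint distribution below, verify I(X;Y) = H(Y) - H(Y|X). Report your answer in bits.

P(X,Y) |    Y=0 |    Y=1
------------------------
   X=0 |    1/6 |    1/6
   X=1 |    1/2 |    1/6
I(X;Y) = 0.0441 bits

Mutual information has multiple equivalent forms:
- I(X;Y) = H(X) - H(X|Y)
- I(X;Y) = H(Y) - H(Y|X)
- I(X;Y) = H(X) + H(Y) - H(X,Y)

Computing all quantities:
H(X) = 0.9183, H(Y) = 0.9183, H(X,Y) = 1.7925
H(X|Y) = 0.8742, H(Y|X) = 0.8742

Verification:
H(X) - H(X|Y) = 0.9183 - 0.8742 = 0.0441
H(Y) - H(Y|X) = 0.9183 - 0.8742 = 0.0441
H(X) + H(Y) - H(X,Y) = 0.9183 + 0.9183 - 1.7925 = 0.0441

All forms give I(X;Y) = 0.0441 bits. ✓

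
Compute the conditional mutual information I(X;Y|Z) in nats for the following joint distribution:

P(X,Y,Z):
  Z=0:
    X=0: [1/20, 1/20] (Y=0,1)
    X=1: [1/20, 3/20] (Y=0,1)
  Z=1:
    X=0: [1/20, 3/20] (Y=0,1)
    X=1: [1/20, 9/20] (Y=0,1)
0.0212 nats

Conditional mutual information: I(X;Y|Z) = H(X|Z) + H(Y|Z) - H(X,Y|Z)

H(Z) = 0.6109
H(X,Z) = 1.2206 → H(X|Z) = 0.6097
H(Y,Z) = 1.0889 → H(Y|Z) = 0.4780
H(X,Y,Z) = 1.6774 → H(X,Y|Z) = 1.0665

I(X;Y|Z) = 0.6097 + 0.4780 - 1.0665 = 0.0212 nats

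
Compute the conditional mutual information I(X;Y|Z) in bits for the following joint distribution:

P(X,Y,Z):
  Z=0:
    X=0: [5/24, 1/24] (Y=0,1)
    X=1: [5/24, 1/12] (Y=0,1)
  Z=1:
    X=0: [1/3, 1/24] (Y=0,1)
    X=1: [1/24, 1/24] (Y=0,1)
0.0494 bits

Conditional mutual information: I(X;Y|Z) = H(X|Z) + H(Y|Z) - H(X,Y|Z)

H(Z) = 0.9950
H(X,Z) = 1.8479 → H(X|Z) = 0.8529
H(Y,Z) = 1.7307 → H(Y|Z) = 0.7357
H(X,Y,Z) = 2.5342 → H(X,Y|Z) = 1.5392

I(X;Y|Z) = 0.8529 + 0.7357 - 1.5392 = 0.0494 bits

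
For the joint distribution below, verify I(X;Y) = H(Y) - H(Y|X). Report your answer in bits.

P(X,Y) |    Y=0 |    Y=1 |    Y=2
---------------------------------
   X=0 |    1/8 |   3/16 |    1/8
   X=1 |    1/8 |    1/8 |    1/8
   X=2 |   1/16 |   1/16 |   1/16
I(X;Y) = 0.0069 bits

Mutual information has multiple equivalent forms:
- I(X;Y) = H(X) - H(X|Y)
- I(X;Y) = H(Y) - H(Y|X)
- I(X;Y) = H(X) + H(Y) - H(X,Y)

Computing all quantities:
H(X) = 1.5052, H(Y) = 1.5794, H(X,Y) = 3.0778
H(X|Y) = 1.4984, H(Y|X) = 1.5726

Verification:
H(X) - H(X|Y) = 1.5052 - 1.4984 = 0.0069
H(Y) - H(Y|X) = 1.5794 - 1.5726 = 0.0069
H(X) + H(Y) - H(X,Y) = 1.5052 + 1.5794 - 3.0778 = 0.0069

All forms give I(X;Y) = 0.0069 bits. ✓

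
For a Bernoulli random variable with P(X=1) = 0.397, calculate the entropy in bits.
0.9692 bits

The binary entropy function is:
H(p) = -p log(p) - (1-p) log(1-p)

H(0.397) = -0.397 × log_2(0.397) - 0.603 × log_2(0.603)
H(0.397) = 0.9692 bits

Note: Binary entropy is maximized at p=0.5 (H=1 bit) and minimized at p=0 or p=1 (H=0).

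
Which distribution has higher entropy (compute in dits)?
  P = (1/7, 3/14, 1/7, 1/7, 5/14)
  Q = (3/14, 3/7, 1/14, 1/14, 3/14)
P

Computing entropies in dits:
H(P) = 0.6652
H(Q) = 0.6082

Distribution P has higher entropy.

Intuition: The distribution closer to uniform (more spread out) has higher entropy.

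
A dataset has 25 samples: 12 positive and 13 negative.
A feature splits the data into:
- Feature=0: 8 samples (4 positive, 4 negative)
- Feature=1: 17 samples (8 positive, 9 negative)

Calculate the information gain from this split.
0.0005 bits

Information Gain = H(Y) - H(Y|Feature)

Before split:
P(positive) = 12/25 = 0.4800
H(Y) = 0.9988 bits

After split:
Feature=0: H = 1.0000 bits (weight = 8/25)
Feature=1: H = 0.9975 bits (weight = 17/25)
H(Y|Feature) = (8/25)×1.0000 + (17/25)×0.9975 = 0.9983 bits

Information Gain = 0.9988 - 0.9983 = 0.0005 bits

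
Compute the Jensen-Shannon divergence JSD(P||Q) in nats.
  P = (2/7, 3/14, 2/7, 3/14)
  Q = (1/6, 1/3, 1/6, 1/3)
0.0289 nats

Jensen-Shannon divergence is:
JSD(P||Q) = 0.5 × D_KL(P||M) + 0.5 × D_KL(Q||M)
where M = 0.5 × (P + Q) is the mixture distribution.

M = 0.5 × (2/7, 3/14, 2/7, 3/14) + 0.5 × (1/6, 1/3, 1/6, 1/3) = (0.22619, 0.27381, 0.22619, 0.27381)

D_KL(P||M) = 0.0284 nats
D_KL(Q||M) = 0.0293 nats

JSD(P||Q) = 0.5 × 0.0284 + 0.5 × 0.0293 = 0.0289 nats

Unlike KL divergence, JSD is symmetric and bounded: 0 ≤ JSD ≤ log(2).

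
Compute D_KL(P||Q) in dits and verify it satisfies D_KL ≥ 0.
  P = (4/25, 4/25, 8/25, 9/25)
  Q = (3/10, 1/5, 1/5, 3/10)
0.0346 dits

KL divergence satisfies the Gibbs inequality: D_KL(P||Q) ≥ 0 for all distributions P, Q.

D_KL(P||Q) = Σ p(x) log(p(x)/q(x))
Term by term:
  x=0: 4/25 × log_10[(4/25)/(3/10)] = -0.0437
  x=1: 4/25 × log_10[(4/25)/(1/5)] = -0.0155
  x=2: 8/25 × log_10[(8/25)/(1/5)] = 0.0653
  x=3: 9/25 × log_10[(9/25)/(3/10)] = 0.0285
D_KL(P||Q) = 0.0346 dits

D_KL(P||Q) = 0.0346 ≥ 0 ✓

This non-negativity is a fundamental property: relative entropy cannot be negative because it measures how different Q is from P.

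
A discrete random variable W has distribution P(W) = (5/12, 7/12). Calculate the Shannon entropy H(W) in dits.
0.2950 dits

Shannon entropy is H(X) = -Σ p(x) log p(x).

For P = (5/12, 7/12):
H = -5/12 × log_10(5/12) -7/12 × log_10(7/12)
H = 0.2950 dits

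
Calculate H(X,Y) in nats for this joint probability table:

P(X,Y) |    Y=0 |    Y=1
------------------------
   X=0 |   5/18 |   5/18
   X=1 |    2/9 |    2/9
1.3801 nats

Joint entropy is H(X,Y) = -Σ_{x,y} p(x,y) log p(x,y).

Summing over all non-zero entries:
H(X,Y) = -[5/18·log_e(5/18) + 5/18·log_e(5/18) + 2/9·log_e(2/9) + 2/9·log_e(2/9)]
H(X,Y) = 1.3801 nats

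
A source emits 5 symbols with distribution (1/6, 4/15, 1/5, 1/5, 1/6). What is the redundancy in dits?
0.0069 dits

Redundancy measures how far a source is from maximum entropy:
R = H_max - H(X)

Maximum entropy for 5 symbols: H_max = log_10(5) = 0.6990 dits
Actual entropy: H(X) = 0.6920 dits
Redundancy: R = 0.6990 - 0.6920 = 0.0069 dits

This redundancy represents potential for compression: the source could be compressed by 0.0069 dits per symbol.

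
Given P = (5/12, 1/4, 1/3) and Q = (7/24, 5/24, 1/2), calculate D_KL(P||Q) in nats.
0.0590 nats

KL divergence: D_KL(P||Q) = Σ p(x) log(p(x)/q(x))

Computing term by term:
  x=0: 5/12 × log_e[(5/12)/(7/24)] = 5/12 × 0.3567 = 0.1486
  x=1: 1/4 × log_e[(1/4)/(5/24)] = 1/4 × 0.1823 = 0.0456
  x=2: 1/3 × log_e[(1/3)/(1/2)] = 1/3 × -0.4055 = -0.1352

D_KL(P||Q) = 0.0590 nats

Note: KL divergence is always non-negative and equals 0 iff P = Q.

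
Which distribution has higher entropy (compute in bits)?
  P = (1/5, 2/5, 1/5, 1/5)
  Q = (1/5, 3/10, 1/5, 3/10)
Q

Computing entropies in bits:
H(P) = 1.9219
H(Q) = 1.9710

Distribution Q has higher entropy.

Intuition: The distribution closer to uniform (more spread out) has higher entropy.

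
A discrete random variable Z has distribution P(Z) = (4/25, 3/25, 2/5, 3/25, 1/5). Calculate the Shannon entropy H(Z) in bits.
2.1503 bits

Shannon entropy is H(X) = -Σ p(x) log p(x).

For P = (4/25, 3/25, 2/5, 3/25, 1/5):
H = -4/25 × log_2(4/25) -3/25 × log_2(3/25) -2/5 × log_2(2/5) -3/25 × log_2(3/25) -1/5 × log_2(1/5)
H = 2.1503 bits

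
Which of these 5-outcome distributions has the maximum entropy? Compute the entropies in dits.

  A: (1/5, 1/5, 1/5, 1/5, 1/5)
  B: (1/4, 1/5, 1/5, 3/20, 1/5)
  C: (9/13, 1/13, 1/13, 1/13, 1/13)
A

For a discrete distribution over n outcomes, entropy is maximized by the uniform distribution.

Computing entropies:
H(A) = 0.6990 dits
H(B) = 0.6935 dits
H(C) = 0.4533 dits

The uniform distribution (where all probabilities equal 1/5) achieves the maximum entropy of log_10(5) = 0.6990 dits.

Distribution A has the highest entropy.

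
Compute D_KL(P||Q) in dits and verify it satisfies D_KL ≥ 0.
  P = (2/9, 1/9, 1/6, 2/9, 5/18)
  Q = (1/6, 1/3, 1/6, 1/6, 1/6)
0.0641 dits

KL divergence satisfies the Gibbs inequality: D_KL(P||Q) ≥ 0 for all distributions P, Q.

D_KL(P||Q) = Σ p(x) log(p(x)/q(x))
Term by term:
  x=0: 2/9 × log_10[(2/9)/(1/6)] = 0.0278
  x=1: 1/9 × log_10[(1/9)/(1/3)] = -0.0530
  x=2: 1/6 × log_10[(1/6)/(1/6)] = 0.0000
  x=3: 2/9 × log_10[(2/9)/(1/6)] = 0.0278
  x=4: 5/18 × log_10[(5/18)/(1/6)] = 0.0616
D_KL(P||Q) = 0.0641 dits

D_KL(P||Q) = 0.0641 ≥ 0 ✓

This non-negativity is a fundamental property: relative entropy cannot be negative because it measures how different Q is from P.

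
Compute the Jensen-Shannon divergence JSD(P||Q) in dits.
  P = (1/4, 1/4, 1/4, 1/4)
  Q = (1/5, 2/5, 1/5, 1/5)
0.0056 dits

Jensen-Shannon divergence is:
JSD(P||Q) = 0.5 × D_KL(P||M) + 0.5 × D_KL(Q||M)
where M = 0.5 × (P + Q) is the mixture distribution.

M = 0.5 × (1/4, 1/4, 1/4, 1/4) + 0.5 × (1/5, 2/5, 1/5, 1/5) = (9/40, 13/40, 9/40, 9/40)

D_KL(P||M) = 0.0058 dits
D_KL(Q||M) = 0.0054 dits

JSD(P||Q) = 0.5 × 0.0058 + 0.5 × 0.0054 = 0.0056 dits

Unlike KL divergence, JSD is symmetric and bounded: 0 ≤ JSD ≤ log(2).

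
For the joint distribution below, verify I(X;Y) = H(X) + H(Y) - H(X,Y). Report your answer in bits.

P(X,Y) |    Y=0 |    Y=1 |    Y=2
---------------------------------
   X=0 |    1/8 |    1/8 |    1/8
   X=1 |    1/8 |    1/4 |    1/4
I(X;Y) = 0.0157 bits

Mutual information has multiple equivalent forms:
- I(X;Y) = H(X) - H(X|Y)
- I(X;Y) = H(Y) - H(Y|X)
- I(X;Y) = H(X) + H(Y) - H(X,Y)

Computing all quantities:
H(X) = 0.9544, H(Y) = 1.5613, H(X,Y) = 2.5000
H(X|Y) = 0.9387, H(Y|X) = 1.5456

Verification:
H(X) - H(X|Y) = 0.9544 - 0.9387 = 0.0157
H(Y) - H(Y|X) = 1.5613 - 1.5456 = 0.0157
H(X) + H(Y) - H(X,Y) = 0.9544 + 1.5613 - 2.5000 = 0.0157

All forms give I(X;Y) = 0.0157 bits. ✓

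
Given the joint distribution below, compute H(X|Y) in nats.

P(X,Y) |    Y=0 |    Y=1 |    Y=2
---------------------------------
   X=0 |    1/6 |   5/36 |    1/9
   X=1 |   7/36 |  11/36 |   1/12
0.6581 nats

Using the chain rule: H(X|Y) = H(X,Y) - H(Y)

First, compute H(X,Y) = 1.7047 nats

Marginal P(Y) = (13/36, 4/9, 7/36)
H(Y) = 1.0467 nats

H(X|Y) = H(X,Y) - H(Y) = 1.7047 - 1.0467 = 0.6581 nats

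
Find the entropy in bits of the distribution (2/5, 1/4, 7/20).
1.5589 bits

Shannon entropy is H(X) = -Σ p(x) log p(x).

For P = (2/5, 1/4, 7/20):
H = -2/5 × log_2(2/5) -1/4 × log_2(1/4) -7/20 × log_2(7/20)
H = 1.5589 bits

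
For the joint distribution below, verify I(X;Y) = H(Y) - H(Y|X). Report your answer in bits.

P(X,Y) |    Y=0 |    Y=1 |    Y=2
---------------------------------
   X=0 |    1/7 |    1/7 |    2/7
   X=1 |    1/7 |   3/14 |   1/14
I(X;Y) = 0.0949 bits

Mutual information has multiple equivalent forms:
- I(X;Y) = H(X) - H(X|Y)
- I(X;Y) = H(Y) - H(Y|X)
- I(X;Y) = H(X) + H(Y) - H(X,Y)

Computing all quantities:
H(X) = 0.9852, H(Y) = 1.5774, H(X,Y) = 2.4677
H(X|Y) = 0.8903, H(Y|X) = 1.4825

Verification:
H(X) - H(X|Y) = 0.9852 - 0.8903 = 0.0949
H(Y) - H(Y|X) = 1.5774 - 1.4825 = 0.0949
H(X) + H(Y) - H(X,Y) = 0.9852 + 1.5774 - 2.4677 = 0.0949

All forms give I(X;Y) = 0.0949 bits. ✓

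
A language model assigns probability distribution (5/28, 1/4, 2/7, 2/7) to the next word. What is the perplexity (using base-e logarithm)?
3.9356

Perplexity is e^H (or exp(H) for natural log).

First, H = -Σ p log p = 1.3701 nats
Perplexity = e^1.3701 = 3.9356

Interpretation: The model's uncertainty is equivalent to choosing uniformly among 3.9 options.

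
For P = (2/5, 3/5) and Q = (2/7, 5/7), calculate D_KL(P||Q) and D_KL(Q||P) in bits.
D_KL(P||Q) = 0.0432, D_KL(Q||P) = 0.0410

KL divergence is not symmetric: D_KL(P||Q) ≠ D_KL(Q||P) in general.

D_KL(P||Q) = 0.0432 bits
D_KL(Q||P) = 0.0410 bits

No, they are not equal!

This asymmetry is why KL divergence is not a true distance metric.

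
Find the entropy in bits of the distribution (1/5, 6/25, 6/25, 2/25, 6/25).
2.2383 bits

Shannon entropy is H(X) = -Σ p(x) log p(x).

For P = (1/5, 6/25, 6/25, 2/25, 6/25):
H = -1/5 × log_2(1/5) -6/25 × log_2(6/25) -6/25 × log_2(6/25) -2/25 × log_2(2/25) -6/25 × log_2(6/25)
H = 2.2383 bits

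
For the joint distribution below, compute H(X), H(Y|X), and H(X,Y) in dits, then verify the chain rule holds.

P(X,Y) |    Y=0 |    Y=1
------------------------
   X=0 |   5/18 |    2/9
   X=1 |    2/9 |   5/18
H(X,Y) = 0.5994, H(X) = 0.3010, H(Y|X) = 0.2983 (all in dits)

Chain rule: H(X,Y) = H(X) + H(Y|X)

Left side — joint entropy directly:
H(X,Y) = -Σ p(x,y) log p(x,y) = 0.5994 dits

Right side — compute H(Y|X) from the conditional distributions:
P(X) = (1/2, 1/2), so H(X) = 0.3010 dits
H(Y|X) = Σ_x P(X=x) · H(Y|X=x):
  P(Y|X=0) = (5/9, 4/9), H(Y|X=0) = 0.2983, weight P(X=0) = 1/2
  P(Y|X=1) = (4/9, 5/9), H(Y|X=1) = 0.2983, weight P(X=1) = 1/2
H(Y|X) = 0.2983 dits

H(X) + H(Y|X) = 0.3010 + 0.2983 = 0.5994 dits

Both sides equal 0.5994 dits. ✓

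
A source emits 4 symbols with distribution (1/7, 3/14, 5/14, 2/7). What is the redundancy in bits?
0.0758 bits

Redundancy measures how far a source is from maximum entropy:
R = H_max - H(X)

Maximum entropy for 4 symbols: H_max = log_2(4) = 2.0000 bits
Actual entropy: H(X) = 1.9242 bits
Redundancy: R = 2.0000 - 1.9242 = 0.0758 bits

This redundancy represents potential for compression: the source could be compressed by 0.0758 bits per symbol.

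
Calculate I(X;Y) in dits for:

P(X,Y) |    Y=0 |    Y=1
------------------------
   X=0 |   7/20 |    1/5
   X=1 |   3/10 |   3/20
0.0002 dits

Mutual information: I(X;Y) = H(X) + H(Y) - H(X,Y)

Marginals:
P(X) = (11/20, 9/20), H(X) = 0.2989 dits
P(Y) = (13/20, 7/20), H(Y) = 0.2812 dits

Joint entropy: H(X,Y) = 0.5798 dits

I(X;Y) = 0.2989 + 0.2812 - 0.5798 = 0.0002 dits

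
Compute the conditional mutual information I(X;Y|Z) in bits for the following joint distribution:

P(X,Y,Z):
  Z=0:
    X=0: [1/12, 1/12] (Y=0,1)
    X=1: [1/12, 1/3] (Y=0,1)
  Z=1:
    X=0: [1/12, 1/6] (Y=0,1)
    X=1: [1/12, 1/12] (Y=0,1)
0.0443 bits

Conditional mutual information: I(X;Y|Z) = H(X|Z) + H(Y|Z) - H(X,Y|Z)

H(Z) = 0.9799
H(X,Z) = 1.8879 → H(X|Z) = 0.9080
H(Y,Z) = 1.8879 → H(Y|Z) = 0.9080
H(X,Y,Z) = 2.7516 → H(X,Y|Z) = 1.7718

I(X;Y|Z) = 0.9080 + 0.9080 - 1.7718 = 0.0443 bits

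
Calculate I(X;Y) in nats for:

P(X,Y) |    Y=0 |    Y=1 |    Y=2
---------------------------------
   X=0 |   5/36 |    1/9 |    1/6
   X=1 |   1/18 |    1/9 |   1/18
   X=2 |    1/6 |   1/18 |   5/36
0.0427 nats

Mutual information: I(X;Y) = H(X) + H(Y) - H(X,Y)

Marginals:
P(X) = (5/12, 2/9, 13/36), H(X) = 1.0668 nats
P(Y) = (13/36, 5/18, 13/36), H(Y) = 1.0914 nats

Joint entropy: H(X,Y) = 2.1156 nats

I(X;Y) = 1.0668 + 1.0914 - 2.1156 = 0.0427 nats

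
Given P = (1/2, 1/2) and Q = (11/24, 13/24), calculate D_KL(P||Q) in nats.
0.0035 nats

KL divergence: D_KL(P||Q) = Σ p(x) log(p(x)/q(x))

Computing term by term:
  x=0: 1/2 × log_e[(1/2)/(11/24)] = 1/2 × 0.0870 = 0.0435
  x=1: 1/2 × log_e[(1/2)/(13/24)] = 1/2 × -0.0800 = -0.0400

D_KL(P||Q) = 0.0035 nats

Note: KL divergence is always non-negative and equals 0 iff P = Q.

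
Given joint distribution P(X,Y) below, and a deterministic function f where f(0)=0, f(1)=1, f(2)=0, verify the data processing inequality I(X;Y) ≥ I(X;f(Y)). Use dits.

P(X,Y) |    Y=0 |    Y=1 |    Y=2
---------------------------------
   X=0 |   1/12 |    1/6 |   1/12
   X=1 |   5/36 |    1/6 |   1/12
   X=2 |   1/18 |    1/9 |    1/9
I(X;Y) = 0.0086, I(X;f(Y)) = 0.0015, inequality holds: 0.0086 ≥ 0.0015

Data Processing Inequality: For any Markov chain X → Y → Z, we have I(X;Y) ≥ I(X;Z).

Here Z = f(Y) is a deterministic function of Y, forming X → Y → Z.

Original I(X;Y) = 0.0086 dits

After applying f:
P(X,Z) where Z=f(Y):
- P(X,Z=0) = P(X,Y=0) + P(X,Y=2)
- P(X,Z=1) = P(X,Y=1)

I(X;Z) = I(X;f(Y)) = 0.0015 dits

Verification: 0.0086 ≥ 0.0015 ✓

Information cannot be created by processing; the function f can only lose information about X.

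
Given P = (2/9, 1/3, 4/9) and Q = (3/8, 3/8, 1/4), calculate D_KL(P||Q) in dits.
0.0435 dits

KL divergence: D_KL(P||Q) = Σ p(x) log(p(x)/q(x))

Computing term by term:
  x=0: 2/9 × log_10[(2/9)/(3/8)] = 2/9 × -0.2272 = -0.0505
  x=1: 1/3 × log_10[(1/3)/(3/8)] = 1/3 × -0.0512 = -0.0171
  x=2: 4/9 × log_10[(4/9)/(1/4)] = 4/9 × 0.2499 = 0.1111

D_KL(P||Q) = 0.0435 dits

Note: KL divergence is always non-negative and equals 0 iff P = Q.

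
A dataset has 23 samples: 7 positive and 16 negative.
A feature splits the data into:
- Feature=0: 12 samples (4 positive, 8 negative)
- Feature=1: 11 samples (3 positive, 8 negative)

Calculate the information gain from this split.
0.0031 bits

Information Gain = H(Y) - H(Y|Feature)

Before split:
P(positive) = 7/23 = 0.3043
H(Y) = 0.8865 bits

After split:
Feature=0: H = 0.9183 bits (weight = 12/23)
Feature=1: H = 0.8454 bits (weight = 11/23)
H(Y|Feature) = (12/23)×0.9183 + (11/23)×0.8454 = 0.8834 bits

Information Gain = 0.8865 - 0.8834 = 0.0031 bits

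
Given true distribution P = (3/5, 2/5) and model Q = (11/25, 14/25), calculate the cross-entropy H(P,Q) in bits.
1.0453 bits

Cross-entropy: H(P,Q) = -Σ p(x) log q(x)

Alternatively: H(P,Q) = H(P) + D_KL(P||Q)
H(P) = 0.9710 bits
D_KL(P||Q) = 0.0743 bits

H(P,Q) = 0.9710 + 0.0743 = 1.0453 bits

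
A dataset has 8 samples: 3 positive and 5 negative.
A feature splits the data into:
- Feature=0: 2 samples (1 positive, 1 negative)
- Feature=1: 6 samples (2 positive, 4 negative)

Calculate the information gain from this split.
0.0157 bits

Information Gain = H(Y) - H(Y|Feature)

Before split:
P(positive) = 3/8 = 0.3750
H(Y) = 0.9544 bits

After split:
Feature=0: H = 1.0000 bits (weight = 2/8)
Feature=1: H = 0.9183 bits (weight = 6/8)
H(Y|Feature) = (2/8)×1.0000 + (6/8)×0.9183 = 0.9387 bits

Information Gain = 0.9544 - 0.9387 = 0.0157 bits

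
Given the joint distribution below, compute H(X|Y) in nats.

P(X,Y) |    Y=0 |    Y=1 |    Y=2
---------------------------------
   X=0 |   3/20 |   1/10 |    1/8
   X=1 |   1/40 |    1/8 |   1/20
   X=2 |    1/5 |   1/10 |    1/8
0.9945 nats

Using the chain rule: H(X|Y) = H(X,Y) - H(Y)

First, compute H(X,Y) = 2.0888 nats

Marginal P(Y) = (3/8, 13/40, 3/10)
H(Y) = 1.0943 nats

H(X|Y) = H(X,Y) - H(Y) = 2.0888 - 1.0943 = 0.9945 nats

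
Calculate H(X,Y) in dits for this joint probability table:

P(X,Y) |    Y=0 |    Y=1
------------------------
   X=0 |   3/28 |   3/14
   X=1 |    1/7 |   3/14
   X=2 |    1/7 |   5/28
0.7657 dits

Joint entropy is H(X,Y) = -Σ_{x,y} p(x,y) log p(x,y).

Summing over all non-zero entries:
H(X,Y) = -[3/28·log_10(3/28) + 3/14·log_10(3/14) + 1/7·log_10(1/7) + 3/14·log_10(3/14) + 1/7·log_10(1/7) + 5/28·log_10(5/28)]
H(X,Y) = 0.7657 dits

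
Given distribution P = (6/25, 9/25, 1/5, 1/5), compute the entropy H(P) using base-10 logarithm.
0.5881 dits

Shannon entropy is H(X) = -Σ p(x) log p(x).

For P = (6/25, 9/25, 1/5, 1/5):
H = -6/25 × log_10(6/25) -9/25 × log_10(9/25) -1/5 × log_10(1/5) -1/5 × log_10(1/5)
H = 0.5881 dits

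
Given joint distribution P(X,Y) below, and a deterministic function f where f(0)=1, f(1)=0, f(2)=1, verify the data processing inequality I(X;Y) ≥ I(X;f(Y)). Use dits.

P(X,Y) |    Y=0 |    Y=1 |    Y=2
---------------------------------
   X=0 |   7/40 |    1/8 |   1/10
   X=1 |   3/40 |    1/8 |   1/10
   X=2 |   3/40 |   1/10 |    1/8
I(X;Y) = 0.0099, I(X;f(Y)) = 0.0019, inequality holds: 0.0099 ≥ 0.0019

Data Processing Inequality: For any Markov chain X → Y → Z, we have I(X;Y) ≥ I(X;Z).

Here Z = f(Y) is a deterministic function of Y, forming X → Y → Z.

Original I(X;Y) = 0.0099 dits

After applying f:
P(X,Z) where Z=f(Y):
- P(X,Z=0) = P(X,Y=1)
- P(X,Z=1) = P(X,Y=0) + P(X,Y=2)

I(X;Z) = I(X;f(Y)) = 0.0019 dits

Verification: 0.0099 ≥ 0.0019 ✓

Information cannot be created by processing; the function f can only lose information about X.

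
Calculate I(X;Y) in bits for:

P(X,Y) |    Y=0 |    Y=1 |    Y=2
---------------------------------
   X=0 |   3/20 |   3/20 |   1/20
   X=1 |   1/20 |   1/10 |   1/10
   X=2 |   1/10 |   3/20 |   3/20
0.0589 bits

Mutual information: I(X;Y) = H(X) + H(Y) - H(X,Y)

Marginals:
P(X) = (7/20, 1/4, 2/5), H(X) = 1.5589 bits
P(Y) = (3/10, 2/5, 3/10), H(Y) = 1.5710 bits

Joint entropy: H(X,Y) = 3.0710 bits

I(X;Y) = 1.5589 + 1.5710 - 3.0710 = 0.0589 bits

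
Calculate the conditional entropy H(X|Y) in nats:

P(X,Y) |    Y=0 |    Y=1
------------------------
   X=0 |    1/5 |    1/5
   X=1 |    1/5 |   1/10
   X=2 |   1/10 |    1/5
1.0549 nats

Using the chain rule: H(X|Y) = H(X,Y) - H(Y)

First, compute H(X,Y) = 1.7481 nats

Marginal P(Y) = (1/2, 1/2)
H(Y) = 0.6931 nats

H(X|Y) = H(X,Y) - H(Y) = 1.7481 - 0.6931 = 1.0549 nats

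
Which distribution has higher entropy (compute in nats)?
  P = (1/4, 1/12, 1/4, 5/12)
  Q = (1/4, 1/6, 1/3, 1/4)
Q

Computing entropies in nats:
H(P) = 1.2650
H(Q) = 1.3580

Distribution Q has higher entropy.

Intuition: The distribution closer to uniform (more spread out) has higher entropy.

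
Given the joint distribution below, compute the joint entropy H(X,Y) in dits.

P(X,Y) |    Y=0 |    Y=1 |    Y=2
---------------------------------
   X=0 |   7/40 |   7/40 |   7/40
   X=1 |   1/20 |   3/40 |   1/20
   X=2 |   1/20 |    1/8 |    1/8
0.9027 dits

Joint entropy is H(X,Y) = -Σ_{x,y} p(x,y) log p(x,y).

Summing over all non-zero entries:
H(X,Y) = -[7/40·log_10(7/40) + 7/40·log_10(7/40) + 7/40·log_10(7/40) + 1/20·log_10(1/20) + 3/40·log_10(3/40) + 1/20·log_10(1/20) + 1/20·log_10(1/20) + 1/8·log_10(1/8) + 1/8·log_10(1/8)]
H(X,Y) = 0.9027 dits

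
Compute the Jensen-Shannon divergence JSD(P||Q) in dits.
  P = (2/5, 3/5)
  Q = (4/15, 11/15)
0.0044 dits

Jensen-Shannon divergence is:
JSD(P||Q) = 0.5 × D_KL(P||M) + 0.5 × D_KL(Q||M)
where M = 0.5 × (P + Q) is the mixture distribution.

M = 0.5 × (2/5, 3/5) + 0.5 × (4/15, 11/15) = (1/3, 2/3)

D_KL(P||M) = 0.0042 dits
D_KL(Q||M) = 0.0045 dits

JSD(P||Q) = 0.5 × 0.0042 + 0.5 × 0.0045 = 0.0044 dits

Unlike KL divergence, JSD is symmetric and bounded: 0 ≤ JSD ≤ log(2).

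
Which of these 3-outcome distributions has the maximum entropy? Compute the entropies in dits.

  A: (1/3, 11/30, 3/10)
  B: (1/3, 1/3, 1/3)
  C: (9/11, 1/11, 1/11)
B

For a discrete distribution over n outcomes, entropy is maximized by the uniform distribution.

Computing entropies:
H(A) = 0.4757 dits
H(B) = 0.4771 dits
H(C) = 0.2606 dits

The uniform distribution (where all probabilities equal 1/3) achieves the maximum entropy of log_10(3) = 0.4771 dits.

Distribution B has the highest entropy.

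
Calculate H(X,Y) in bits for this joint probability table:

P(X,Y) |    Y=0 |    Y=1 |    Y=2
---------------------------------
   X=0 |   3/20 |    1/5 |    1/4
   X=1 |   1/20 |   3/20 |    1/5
2.4660 bits

Joint entropy is H(X,Y) = -Σ_{x,y} p(x,y) log p(x,y).

Summing over all non-zero entries:
H(X,Y) = -[3/20·log_2(3/20) + 1/5·log_2(1/5) + 1/4·log_2(1/4) + 1/20·log_2(1/20) + 3/20·log_2(3/20) + 1/5·log_2(1/5)]
H(X,Y) = 2.4660 bits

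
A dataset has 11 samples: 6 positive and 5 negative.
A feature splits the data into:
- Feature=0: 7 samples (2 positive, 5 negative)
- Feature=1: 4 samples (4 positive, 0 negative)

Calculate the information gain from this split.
0.4448 bits

Information Gain = H(Y) - H(Y|Feature)

Before split:
P(positive) = 6/11 = 0.5455
H(Y) = 0.9940 bits

After split:
Feature=0: H = 0.8631 bits (weight = 7/11)
Feature=1: H = 0.0000 bits (weight = 4/11)
H(Y|Feature) = (7/11)×0.8631 + (4/11)×0.0000 = 0.5493 bits

Information Gain = 0.9940 - 0.5493 = 0.4448 bits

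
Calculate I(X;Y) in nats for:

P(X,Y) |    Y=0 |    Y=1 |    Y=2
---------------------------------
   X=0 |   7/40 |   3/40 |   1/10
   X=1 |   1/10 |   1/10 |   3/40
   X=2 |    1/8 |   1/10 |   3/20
0.0180 nats

Mutual information: I(X;Y) = H(X) + H(Y) - H(X,Y)

Marginals:
P(X) = (7/20, 11/40, 3/8), H(X) = 1.0903 nats
P(Y) = (2/5, 11/40, 13/40), H(Y) = 1.0868 nats

Joint entropy: H(X,Y) = 2.1591 nats

I(X;Y) = 1.0903 + 1.0868 - 2.1591 = 0.0180 nats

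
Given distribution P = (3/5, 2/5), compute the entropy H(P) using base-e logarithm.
0.6730 nats

Shannon entropy is H(X) = -Σ p(x) log p(x).

For P = (3/5, 2/5):
H = -3/5 × log_e(3/5) -2/5 × log_e(2/5)
H = 0.6730 nats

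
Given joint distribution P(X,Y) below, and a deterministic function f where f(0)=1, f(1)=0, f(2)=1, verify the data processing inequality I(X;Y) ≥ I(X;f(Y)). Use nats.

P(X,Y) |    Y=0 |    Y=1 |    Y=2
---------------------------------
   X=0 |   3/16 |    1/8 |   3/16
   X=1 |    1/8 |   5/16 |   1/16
I(X;Y) = 0.0805, I(X;f(Y)) = 0.0734, inequality holds: 0.0805 ≥ 0.0734

Data Processing Inequality: For any Markov chain X → Y → Z, we have I(X;Y) ≥ I(X;Z).

Here Z = f(Y) is a deterministic function of Y, forming X → Y → Z.

Original I(X;Y) = 0.0805 nats

After applying f:
P(X,Z) where Z=f(Y):
- P(X,Z=0) = P(X,Y=1)
- P(X,Z=1) = P(X,Y=0) + P(X,Y=2)

I(X;Z) = I(X;f(Y)) = 0.0734 nats

Verification: 0.0805 ≥ 0.0734 ✓

Information cannot be created by processing; the function f can only lose information about X.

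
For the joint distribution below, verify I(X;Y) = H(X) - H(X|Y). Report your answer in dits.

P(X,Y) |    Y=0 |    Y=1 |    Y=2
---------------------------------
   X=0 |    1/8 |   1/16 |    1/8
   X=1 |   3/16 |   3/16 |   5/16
I(X;Y) = 0.0037 dits

Mutual information has multiple equivalent forms:
- I(X;Y) = H(X) - H(X|Y)
- I(X;Y) = H(Y) - H(Y|X)
- I(X;Y) = H(X) + H(Y) - H(X,Y)

Computing all quantities:
H(X) = 0.2697, H(Y) = 0.4654, H(X,Y) = 0.7315
H(X|Y) = 0.2661, H(Y|X) = 0.4618

Verification:
H(X) - H(X|Y) = 0.2697 - 0.2661 = 0.0037
H(Y) - H(Y|X) = 0.4654 - 0.4618 = 0.0037
H(X) + H(Y) - H(X,Y) = 0.2697 + 0.4654 - 0.7315 = 0.0037

All forms give I(X;Y) = 0.0037 dits. ✓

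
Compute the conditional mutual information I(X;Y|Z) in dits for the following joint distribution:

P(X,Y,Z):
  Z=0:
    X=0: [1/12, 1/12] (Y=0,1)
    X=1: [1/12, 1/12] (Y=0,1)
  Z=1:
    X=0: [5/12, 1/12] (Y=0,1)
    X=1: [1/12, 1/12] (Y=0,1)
0.0148 dits

Conditional mutual information: I(X;Y|Z) = H(X|Z) + H(Y|Z) - H(X,Y|Z)

H(Z) = 0.2764
H(X,Z) = 0.5396 → H(X|Z) = 0.2632
H(Y,Z) = 0.5396 → H(Y|Z) = 0.2632
H(X,Y,Z) = 0.7879 → H(X,Y|Z) = 0.5115

I(X;Y|Z) = 0.2632 + 0.2632 - 0.5115 = 0.0148 dits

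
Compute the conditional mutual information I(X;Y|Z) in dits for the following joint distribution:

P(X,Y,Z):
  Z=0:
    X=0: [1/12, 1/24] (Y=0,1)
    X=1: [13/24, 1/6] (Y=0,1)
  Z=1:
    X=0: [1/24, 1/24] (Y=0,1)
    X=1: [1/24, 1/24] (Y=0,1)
0.0011 dits

Conditional mutual information: I(X;Y|Z) = H(X|Z) + H(Y|Z) - H(X,Y|Z)

H(Z) = 0.1957
H(X,Z) = 0.3988 → H(X|Z) = 0.2032
H(Y,Z) = 0.4494 → H(Y|Z) = 0.2537
H(X,Y,Z) = 0.6514 → H(X,Y|Z) = 0.4557

I(X;Y|Z) = 0.2032 + 0.2537 - 0.4557 = 0.0011 dits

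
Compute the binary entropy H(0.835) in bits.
0.6461 bits

The binary entropy function is:
H(p) = -p log(p) - (1-p) log(1-p)

H(0.835) = -0.835 × log_2(0.835) - 0.165 × log_2(0.165)
H(0.835) = 0.6461 bits

Note: Binary entropy is maximized at p=0.5 (H=1 bit) and minimized at p=0 or p=1 (H=0).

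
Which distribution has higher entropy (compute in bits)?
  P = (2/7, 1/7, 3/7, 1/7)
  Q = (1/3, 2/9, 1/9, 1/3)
Q

Computing entropies in bits:
H(P) = 1.8424
H(Q) = 1.8911

Distribution Q has higher entropy.

Intuition: The distribution closer to uniform (more spread out) has higher entropy.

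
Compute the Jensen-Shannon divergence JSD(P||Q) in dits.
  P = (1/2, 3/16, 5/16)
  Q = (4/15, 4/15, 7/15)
0.0127 dits

Jensen-Shannon divergence is:
JSD(P||Q) = 0.5 × D_KL(P||M) + 0.5 × D_KL(Q||M)
where M = 0.5 × (P + Q) is the mixture distribution.

M = 0.5 × (1/2, 3/16, 5/16) + 0.5 × (4/15, 4/15, 7/15) = (0.383333, 0.227083, 0.389583)

D_KL(P||M) = 0.0122 dits
D_KL(Q||M) = 0.0132 dits

JSD(P||Q) = 0.5 × 0.0122 + 0.5 × 0.0132 = 0.0127 dits

Unlike KL divergence, JSD is symmetric and bounded: 0 ≤ JSD ≤ log(2).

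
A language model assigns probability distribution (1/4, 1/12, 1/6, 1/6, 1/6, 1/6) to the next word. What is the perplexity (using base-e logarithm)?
5.7440

Perplexity is e^H (or exp(H) for natural log).

First, H = -Σ p log p = 1.7482 nats
Perplexity = e^1.7482 = 5.7440

Interpretation: The model's uncertainty is equivalent to choosing uniformly among 5.7 options.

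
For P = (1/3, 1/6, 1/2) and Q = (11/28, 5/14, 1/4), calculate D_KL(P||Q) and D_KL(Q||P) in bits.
D_KL(P||Q) = 0.2377, D_KL(Q||P) = 0.2358

KL divergence is not symmetric: D_KL(P||Q) ≠ D_KL(Q||P) in general.

D_KL(P||Q) = 0.2377 bits
D_KL(Q||P) = 0.2358 bits

No, they are not equal!

This asymmetry is why KL divergence is not a true distance metric.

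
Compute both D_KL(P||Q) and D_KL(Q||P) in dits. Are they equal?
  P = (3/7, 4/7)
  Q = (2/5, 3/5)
D_KL(P||Q) = 0.0007, D_KL(Q||P) = 0.0007

KL divergence is not symmetric: D_KL(P||Q) ≠ D_KL(Q||P) in general.

D_KL(P||Q) = 0.0007 dits
D_KL(Q||P) = 0.0007 dits

In this case they happen to be equal (to 4 decimal places).

This asymmetry is why KL divergence is not a true distance metric.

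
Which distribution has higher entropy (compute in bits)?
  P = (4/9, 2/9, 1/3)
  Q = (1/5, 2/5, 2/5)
P

Computing entropies in bits:
H(P) = 1.5305
H(Q) = 1.5219

Distribution P has higher entropy.

Intuition: The distribution closer to uniform (more spread out) has higher entropy.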